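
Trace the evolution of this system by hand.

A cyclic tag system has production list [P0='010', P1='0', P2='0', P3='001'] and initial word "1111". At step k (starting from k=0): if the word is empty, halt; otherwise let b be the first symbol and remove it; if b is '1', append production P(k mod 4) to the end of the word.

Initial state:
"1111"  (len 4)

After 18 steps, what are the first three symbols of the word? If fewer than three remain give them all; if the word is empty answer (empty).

1

0) "1111"  (len 4)
1) "111010"  (len 6)
2) "110100"  (len 6)
3) "101000"  (len 6)
4) "01000001"  (len 8)
5) "1000001"  (len 7)
6) "0000010"  (len 7)
7) "000010"  (len 6)
8) "00010"  (len 5)
9) "0010"  (len 4)
10) "010"  (len 3)
11) "10"  (len 2)
12) "0001"  (len 4)
13) "001"  (len 3)
14) "01"  (len 2)
15) "1"  (len 1)
16) "001"  (len 3)
17) "01"  (len 2)
18) "1"  (len 1)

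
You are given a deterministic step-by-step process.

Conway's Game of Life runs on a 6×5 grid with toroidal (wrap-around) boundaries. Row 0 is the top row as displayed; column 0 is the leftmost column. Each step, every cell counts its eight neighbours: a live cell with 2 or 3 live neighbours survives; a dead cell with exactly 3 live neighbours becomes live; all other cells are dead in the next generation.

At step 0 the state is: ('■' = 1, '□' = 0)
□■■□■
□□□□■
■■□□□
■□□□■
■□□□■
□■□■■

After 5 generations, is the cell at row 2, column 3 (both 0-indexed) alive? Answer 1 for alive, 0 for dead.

1

t=0: □■■□■
□□□□■
■■□□□
■□□□■
■□□□■
□■□■■
t=1: □■■□■
□□■■■
□■□□□
□□□□□
□■□□□
□■□□□
t=2: □■□□■
□□□□■
□□■■□
□□□□□
□□□□□
□■□□□
t=3: □□□□□
■□■□■
□□□■□
□□□□□
□□□□□
■□□□□
t=4: ■■□□■
□□□■■
□□□■■
□□□□□
□□□□□
□□□□□
t=5: ■□□■■
□□■□□
□□□■■
□□□□□
□□□□□
■□□□□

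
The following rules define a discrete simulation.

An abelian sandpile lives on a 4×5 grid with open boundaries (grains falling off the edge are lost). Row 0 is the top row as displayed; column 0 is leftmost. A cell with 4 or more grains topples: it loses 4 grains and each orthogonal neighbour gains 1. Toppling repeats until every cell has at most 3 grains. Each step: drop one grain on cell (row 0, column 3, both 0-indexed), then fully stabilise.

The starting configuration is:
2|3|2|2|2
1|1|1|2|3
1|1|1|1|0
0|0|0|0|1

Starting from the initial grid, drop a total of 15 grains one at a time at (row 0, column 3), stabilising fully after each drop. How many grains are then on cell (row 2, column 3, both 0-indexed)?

step 0: 2|3|2|2|2
1|1|1|2|3
1|1|1|1|0
0|0|0|0|1
step 1: 2|3|2|3|2
1|1|1|2|3
1|1|1|1|0
0|0|0|0|1
step 2: 2|3|3|0|3
1|1|1|3|3
1|1|1|1|0
0|0|0|0|1
step 3: 2|3|3|1|3
1|1|1|3|3
1|1|1|1|0
0|0|0|0|1
step 4: 2|3|3|2|3
1|1|1|3|3
1|1|1|1|0
0|0|0|0|1
step 5: 2|3|3|3|3
1|1|1|3|3
1|1|1|1|0
0|0|0|0|1
step 6: 3|0|1|3|1
1|2|3|1|1
1|1|1|2|1
0|0|0|0|1
step 7: 3|0|2|0|2
1|2|3|2|1
1|1|1|2|1
0|0|0|0|1
step 8: 3|0|2|1|2
1|2|3|2|1
1|1|1|2|1
0|0|0|0|1
step 9: 3|0|2|2|2
1|2|3|2|1
1|1|1|2|1
0|0|0|0|1
step 10: 3|0|2|3|2
1|2|3|2|1
1|1|1|2|1
0|0|0|0|1
step 11: 3|0|3|0|3
1|2|3|3|1
1|1|1|2|1
0|0|0|0|1
step 12: 3|0|3|1|3
1|2|3|3|1
1|1|1|2|1
0|0|0|0|1
step 13: 3|0|3|2|3
1|2|3|3|1
1|1|1|2|1
0|0|0|0|1
step 14: 3|0|3|3|3
1|2|3|3|1
1|1|1|2|1
0|0|0|0|1
step 15: 3|1|1|3|0
1|3|1|1|3
1|1|2|3|1
0|0|0|0|1

3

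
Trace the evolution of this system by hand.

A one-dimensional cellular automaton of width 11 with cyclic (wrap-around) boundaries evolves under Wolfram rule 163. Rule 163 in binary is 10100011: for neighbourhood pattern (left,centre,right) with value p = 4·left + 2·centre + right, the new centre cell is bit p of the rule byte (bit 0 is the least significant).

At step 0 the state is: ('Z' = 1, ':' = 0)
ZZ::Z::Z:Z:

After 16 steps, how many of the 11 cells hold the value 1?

4

0) ZZ::Z::Z:Z:
1) :::Z::Z:Z:Z
2) :ZZ::Z:Z:Z:
3) Z:::Z:Z:Z::
4) ::ZZ:Z:Z::Z
5) :Z::Z:Z::Z:
6) Z::Z:Z::Z::
7) ::Z:Z::Z::Z
8) :Z:Z::Z::Z:
9) Z:Z::Z::Z::
10) :Z::Z::Z::Z
11) Z::Z::Z::Z:
12) ::Z::Z::Z:Z
13) :Z::Z::Z:Z:
14) Z::Z::Z:Z::
15) ::Z::Z:Z::Z
16) :Z::Z:Z::Z:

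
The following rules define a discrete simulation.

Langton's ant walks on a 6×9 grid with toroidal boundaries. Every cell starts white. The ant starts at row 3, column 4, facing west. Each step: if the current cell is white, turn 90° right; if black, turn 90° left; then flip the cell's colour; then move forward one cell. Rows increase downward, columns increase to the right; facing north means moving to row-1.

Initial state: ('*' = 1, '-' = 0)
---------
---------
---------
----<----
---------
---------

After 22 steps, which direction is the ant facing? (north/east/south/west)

west

step 0: ---------
---------
---------
----<----
---------
---------
step 1: ---------
---------
----^----
----*----
---------
---------
step 2: ---------
---------
----*>---
----*----
---------
---------
step 3: ---------
---------
----**---
----*v---
---------
---------
step 4: ---------
---------
----**---
----<*---
---------
---------
step 5: ---------
---------
----**---
-----*---
----v----
---------
step 6: ---------
---------
----**---
-----*---
---<*----
---------
step 7: ---------
---------
----**---
---^-*---
---**----
---------
step 8: ---------
---------
----**---
---*>*---
---**----
---------
step 9: ---------
---------
----**---
---***---
---*v----
---------
step 10: ---------
---------
----**---
---***---
---*->---
---------
step 11: ---------
---------
----**---
---***---
---*-*---
-----v---
step 12: ---------
---------
----**---
---***---
---*-*---
----<*---
step 13: ---------
---------
----**---
---***---
---*^*---
----**---
step 14: ---------
---------
----**---
---***---
---**>---
----**---
step 15: ---------
---------
----**---
---**^---
---**----
----**---
step 16: ---------
---------
----**---
---*<----
---**----
----**---
step 17: ---------
---------
----**---
---*-----
---*v----
----**---
step 18: ---------
---------
----**---
---*-----
---*->---
----**---
step 19: ---------
---------
----**---
---*-----
---*-*---
----*v---
step 20: ---------
---------
----**---
---*-----
---*-*---
----*->--
step 21: ------v--
---------
----**---
---*-----
---*-*---
----*-*--
step 22: -----<*--
---------
----**---
---*-----
---*-*---
----*-*--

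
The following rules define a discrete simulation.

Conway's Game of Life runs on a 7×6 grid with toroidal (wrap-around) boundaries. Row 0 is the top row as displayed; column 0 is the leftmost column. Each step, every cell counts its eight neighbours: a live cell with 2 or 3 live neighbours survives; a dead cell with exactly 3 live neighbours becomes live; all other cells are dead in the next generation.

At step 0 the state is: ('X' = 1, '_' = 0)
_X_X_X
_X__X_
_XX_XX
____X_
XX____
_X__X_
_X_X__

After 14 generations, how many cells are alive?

11

step 0: _X_X_X
_X__X_
_XX_XX
____X_
XX____
_X__X_
_X_X__
step 1: _X_X__
_X____
XXX_XX
__XXX_
XX___X
_X____
_X_X__
step 2: XX____
___XXX
X___XX
______
XX_XXX
_X____
XX____
step 3: _XX_X_
_X_X__
X__X__
_X_X__
XXX_XX
____X_
__X___
step 4: _X____
XX_XX_
XX_XX_
___X__
XXX_XX
X_X_X_
_XX___
step 5: ___X__
___XX_
XX____
______
X_X_X_
____X_
X_XX__
step 6: ______
__XXX_
______
X____X
___X_X
__X_X_
__XXX_
step 7: ______
___X__
___XXX
X___XX
X__X_X
__X__X
__X_X_
step 8: ___X__
___X__
X__X__
______
_X_X__
XXX__X
___X__
step 9: __XXX_
__XXX_
______
__X___
_X____
XX_XX_
XX_XX_
step 10: ______
__X_X_
__X___
______
XX_X__
___XX_
X_____
step 11: ______
___X__
___X__
_XX___
__XXX_
XXXXXX
______
step 12: ______
______
___X__
_X__X_
______
XX___X
XXXXXX
step 13: XXXXXX
______
______
______
_X___X
___X__
__XXX_
step 14: XX___X
XXXXXX
______
______
______
___X__
X_____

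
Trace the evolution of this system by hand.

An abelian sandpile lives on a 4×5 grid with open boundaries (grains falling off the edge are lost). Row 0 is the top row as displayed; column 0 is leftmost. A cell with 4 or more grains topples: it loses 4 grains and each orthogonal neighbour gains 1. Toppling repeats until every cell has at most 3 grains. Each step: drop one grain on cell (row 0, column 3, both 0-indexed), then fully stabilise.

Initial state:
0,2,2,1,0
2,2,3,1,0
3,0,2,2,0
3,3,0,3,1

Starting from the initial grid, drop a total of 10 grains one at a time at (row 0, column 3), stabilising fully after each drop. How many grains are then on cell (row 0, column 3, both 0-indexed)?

[0] 0,2,2,1,0
2,2,3,1,0
3,0,2,2,0
3,3,0,3,1
[1] 0,2,2,2,0
2,2,3,1,0
3,0,2,2,0
3,3,0,3,1
[2] 0,2,2,3,0
2,2,3,1,0
3,0,2,2,0
3,3,0,3,1
[3] 0,2,3,0,1
2,2,3,2,0
3,0,2,2,0
3,3,0,3,1
[4] 0,2,3,1,1
2,2,3,2,0
3,0,2,2,0
3,3,0,3,1
[5] 0,2,3,2,1
2,2,3,2,0
3,0,2,2,0
3,3,0,3,1
[6] 0,2,3,3,1
2,2,3,2,0
3,0,2,2,0
3,3,0,3,1
[7] 0,3,1,2,2
2,3,1,0,1
3,0,3,3,0
3,3,0,3,1
[8] 0,3,1,3,2
2,3,1,0,1
3,0,3,3,0
3,3,0,3,1
[9] 0,3,2,0,3
2,3,1,1,1
3,0,3,3,0
3,3,0,3,1
[10] 0,3,2,1,3
2,3,1,1,1
3,0,3,3,0
3,3,0,3,1

1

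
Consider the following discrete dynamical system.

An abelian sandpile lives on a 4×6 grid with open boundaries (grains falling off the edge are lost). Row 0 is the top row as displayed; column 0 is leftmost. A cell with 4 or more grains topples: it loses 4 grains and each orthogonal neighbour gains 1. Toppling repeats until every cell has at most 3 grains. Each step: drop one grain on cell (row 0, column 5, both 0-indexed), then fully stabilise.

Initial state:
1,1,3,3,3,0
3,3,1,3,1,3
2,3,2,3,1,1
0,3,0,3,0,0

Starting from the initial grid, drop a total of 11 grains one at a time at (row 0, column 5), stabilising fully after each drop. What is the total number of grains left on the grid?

gen 0: 1,1,3,3,3,0
3,3,1,3,1,3
2,3,2,3,1,1
0,3,0,3,0,0
gen 1: 1,1,3,3,3,1
3,3,1,3,1,3
2,3,2,3,1,1
0,3,0,3,0,0
gen 2: 1,1,3,3,3,2
3,3,1,3,1,3
2,3,2,3,1,1
0,3,0,3,0,0
gen 3: 1,1,3,3,3,3
3,3,1,3,1,3
2,3,2,3,1,1
0,3,0,3,0,0
gen 4: 1,2,0,2,2,2
3,3,3,2,0,1
2,3,3,1,3,2
0,3,1,0,1,0
gen 5: 1,2,0,2,2,3
3,3,3,2,0,1
2,3,3,1,3,2
0,3,1,0,1,0
gen 6: 1,2,0,2,3,0
3,3,3,2,0,2
2,3,3,1,3,2
0,3,1,0,1,0
gen 7: 1,2,0,2,3,1
3,3,3,2,0,2
2,3,3,1,3,2
0,3,1,0,1,0
gen 8: 1,2,0,2,3,2
3,3,3,2,0,2
2,3,3,1,3,2
0,3,1,0,1,0
gen 9: 1,2,0,2,3,3
3,3,3,2,0,2
2,3,3,1,3,2
0,3,1,0,1,0
gen 10: 1,2,0,3,0,1
3,3,3,2,1,3
2,3,3,1,3,2
0,3,1,0,1,0
gen 11: 1,2,0,3,0,2
3,3,3,2,1,3
2,3,3,1,3,2
0,3,1,0,1,0

42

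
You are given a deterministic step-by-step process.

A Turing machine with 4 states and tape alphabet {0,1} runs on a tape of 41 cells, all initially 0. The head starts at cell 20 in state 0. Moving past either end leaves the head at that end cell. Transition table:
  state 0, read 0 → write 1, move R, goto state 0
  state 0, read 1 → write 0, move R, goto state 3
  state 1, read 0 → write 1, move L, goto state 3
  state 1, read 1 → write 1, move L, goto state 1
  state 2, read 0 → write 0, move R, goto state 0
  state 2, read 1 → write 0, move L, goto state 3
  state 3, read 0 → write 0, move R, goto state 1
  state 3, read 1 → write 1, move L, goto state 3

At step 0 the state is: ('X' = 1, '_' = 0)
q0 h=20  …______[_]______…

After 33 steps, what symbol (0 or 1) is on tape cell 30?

1

t=0: q0 h=20  …______[_]______…
t=1: q0 h=21  …_____X[_]______…
t=2: q0 h=22  …____XX[_]______…
t=3: q0 h=23  …___XXX[_]______…
t=4: q0 h=24  …__XXXX[_]______…
t=5: q0 h=25  …_XXXXX[_]______…
t=6: q0 h=26  …XXXXXX[_]______…
t=7: q0 h=27  …XXXXXX[_]______…
t=8: q0 h=28  …XXXXXX[_]______…
t=9: q0 h=29  …XXXXXX[_]______…
t=10: q0 h=30  …XXXXXX[_]______…
t=11: q0 h=31  …XXXXXX[_]______…
t=12: q0 h=32  …XXXXXX[_]______…
t=13: q0 h=33  …XXXXXX[_]______…
t=14: q0 h=34  …XXXXXX[_]______|
t=15: q0 h=35  …XXXXXX[_]_____|
t=16: q0 h=36  …XXXXXX[_]____|
t=17: q0 h=37  …XXXXXX[_]___|
t=18: q0 h=38  …XXXXXX[_]__|
t=19: q0 h=39  …XXXXXX[_]_|
t=20: q0 h=40  …XXXXXX[_]|
t=21: q0 h=40  …XXXXXX[X]|
t=22: q3 h=40  …XXXXXX[_]|
t=23: q1 h=40  …XXXXXX[_]|
t=24: q3 h=39  …XXXXXX[X]X|
t=25: q3 h=38  …XXXXXX[X]XX|
t=26: q3 h=37  …XXXXXX[X]XXX|
t=27: q3 h=36  …XXXXXX[X]XXXX|
t=28: q3 h=35  …XXXXXX[X]XXXXX|
t=29: q3 h=34  …XXXXXX[X]XXXXXX|
t=30: q3 h=33  …XXXXXX[X]XXXXXX…
t=31: q3 h=32  …XXXXXX[X]XXXXXX…
t=32: q3 h=31  …XXXXXX[X]XXXXXX…
t=33: q3 h=30  …XXXXXX[X]XXXXXX…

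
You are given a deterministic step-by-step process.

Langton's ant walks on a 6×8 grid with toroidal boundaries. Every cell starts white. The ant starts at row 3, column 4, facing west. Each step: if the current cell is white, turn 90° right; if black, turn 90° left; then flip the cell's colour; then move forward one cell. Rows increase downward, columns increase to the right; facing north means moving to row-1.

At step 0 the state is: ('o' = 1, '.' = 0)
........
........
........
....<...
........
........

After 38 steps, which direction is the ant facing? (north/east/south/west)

west

gen 0: ........
........
........
....<...
........
........
gen 1: ........
........
....^...
....o...
........
........
gen 2: ........
........
....o>..
....o...
........
........
gen 3: ........
........
....oo..
....ov..
........
........
gen 4: ........
........
....oo..
....<o..
........
........
gen 5: ........
........
....oo..
.....o..
....v...
........
gen 6: ........
........
....oo..
.....o..
...<o...
........
gen 7: ........
........
....oo..
...^.o..
...oo...
........
gen 8: ........
........
....oo..
...o>o..
...oo...
........
gen 9: ........
........
....oo..
...ooo..
...ov...
........
gen 10: ........
........
....oo..
...ooo..
...o.>..
........
gen 11: ........
........
....oo..
...ooo..
...o.o..
.....v..
gen 12: ........
........
....oo..
...ooo..
...o.o..
....<o..
gen 13: ........
........
....oo..
...ooo..
...o^o..
....oo..
gen 14: ........
........
....oo..
...ooo..
...oo>..
....oo..
gen 15: ........
........
....oo..
...oo^..
...oo...
....oo..
gen 16: ........
........
....oo..
...o<...
...oo...
....oo..
gen 17: ........
........
....oo..
...o....
...ov...
....oo..
gen 18: ........
........
....oo..
...o....
...o.>..
....oo..
gen 19: ........
........
....oo..
...o....
...o.o..
....ov..
gen 20: ........
........
....oo..
...o....
...o.o..
....o.>.
gen 21: ......v.
........
....oo..
...o....
...o.o..
....o.o.
gen 22: .....<o.
........
....oo..
...o....
...o.o..
....o.o.
gen 23: .....oo.
........
....oo..
...o....
...o.o..
....o^o.
gen 24: .....oo.
........
....oo..
...o....
...o.o..
....oo>.
gen 25: .....oo.
........
....oo..
...o....
...o.o^.
....oo..
gen 26: .....oo.
........
....oo..
...o....
...o.oo>
....oo..
gen 27: .....oo.
........
....oo..
...o....
...o.ooo
....oo.v
gen 28: .....oo.
........
....oo..
...o....
...o.ooo
....oo<o
gen 29: .....oo.
........
....oo..
...o....
...o.o^o
....oooo
gen 30: .....oo.
........
....oo..
...o....
...o.<.o
....oooo
gen 31: .....oo.
........
....oo..
...o....
...o...o
....ovoo
gen 32: .....oo.
........
....oo..
...o....
...o...o
....o.>o
gen 33: .....oo.
........
....oo..
...o....
...o..^o
....o..o
gen 34: .....oo.
........
....oo..
...o....
...o..o>
....o..o
gen 35: .....oo.
........
....oo..
...o...^
...o..o.
....o..o
gen 36: .....oo.
........
....oo..
>..o...o
...o..o.
....o..o
gen 37: .....oo.
........
....oo..
o..o...o
v..o..o.
....o..o
gen 38: .....oo.
........
....oo..
o..o...o
o..o..o<
....o..o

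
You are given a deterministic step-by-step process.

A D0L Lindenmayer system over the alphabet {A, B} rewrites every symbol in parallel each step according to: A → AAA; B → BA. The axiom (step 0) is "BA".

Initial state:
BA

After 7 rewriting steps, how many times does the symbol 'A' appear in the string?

3280

0) BA
1) BAAAA
2) BAAAAAAAAAAAAA
3) BAAAAAAAAAAAAAAAAAAAAAAAAAAAAAAAAAAAAAAAA
4) BAAAAAAAAAAAAAAAAAAAAAAAAAAAAAAAAAAAAAAAAAAAAAAAAAAAAAAAAA…AAAAAAAAAAAAAAAAAAAAAAAAAAAAAAAAAAAAAAAAAAAAAAAAAAAAAAAAAA  (len 122)
5) BAAAAAAAAAAAAAAAAAAAAAAAAAAAAAAAAAAAAAAAAAAAAAAAAAAAAAAAAA…AAAAAAAAAAAAAAAAAAAAAAAAAAAAAAAAAAAAAAAAAAAAAAAAAAAAAAAAAA  (len 365)
6) BAAAAAAAAAAAAAAAAAAAAAAAAAAAAAAAAAAAAAAAAAAAAAAAAAAAAAAAAA…AAAAAAAAAAAAAAAAAAAAAAAAAAAAAAAAAAAAAAAAAAAAAAAAAAAAAAAAAA  (len 1094)
7) BAAAAAAAAAAAAAAAAAAAAAAAAAAAAAAAAAAAAAAAAAAAAAAAAAAAAAAAAA…AAAAAAAAAAAAAAAAAAAAAAAAAAAAAAAAAAAAAAAAAAAAAAAAAAAAAAAAAA  (len 3281)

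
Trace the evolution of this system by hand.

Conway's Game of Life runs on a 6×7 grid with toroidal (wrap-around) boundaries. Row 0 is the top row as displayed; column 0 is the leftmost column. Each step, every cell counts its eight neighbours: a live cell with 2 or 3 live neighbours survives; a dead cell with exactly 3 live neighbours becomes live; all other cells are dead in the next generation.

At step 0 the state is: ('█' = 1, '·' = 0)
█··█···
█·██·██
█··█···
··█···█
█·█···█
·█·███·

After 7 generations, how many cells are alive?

18

k=0  █··█···
█·██·██
█··█···
··█···█
█·█···█
·█·███·
k=1  █······
█·██···
█··███·
··██··█
█·█·█·█
·█·███·
k=2  █·····█
█·██···
█····█·
··█····
█·····█
·█████·
k=3  █····██
█······
··██··█
██·····
█···███
·█████·
k=4  █·██·█·
██···█·
··█···█
·████··
·······
·███···
k=5  █··█···
█··███·
····███
·███···
····█··
·█·██··
k=6  ██···██
█··█···
██····█
··██···
·█··█··
··███··
k=7  ██···██
··█··█·
██·█··█
··██···
·█··█··
··███·█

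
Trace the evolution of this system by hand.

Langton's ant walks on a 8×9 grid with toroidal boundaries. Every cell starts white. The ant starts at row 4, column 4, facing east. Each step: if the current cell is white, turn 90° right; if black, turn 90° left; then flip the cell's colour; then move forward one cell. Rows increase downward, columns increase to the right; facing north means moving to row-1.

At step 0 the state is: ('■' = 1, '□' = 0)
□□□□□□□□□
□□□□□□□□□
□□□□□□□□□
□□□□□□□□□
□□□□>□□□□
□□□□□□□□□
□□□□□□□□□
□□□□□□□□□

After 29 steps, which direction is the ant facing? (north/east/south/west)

south

step 0: □□□□□□□□□
□□□□□□□□□
□□□□□□□□□
□□□□□□□□□
□□□□>□□□□
□□□□□□□□□
□□□□□□□□□
□□□□□□□□□
step 1: □□□□□□□□□
□□□□□□□□□
□□□□□□□□□
□□□□□□□□□
□□□□■□□□□
□□□□v□□□□
□□□□□□□□□
□□□□□□□□□
step 2: □□□□□□□□□
□□□□□□□□□
□□□□□□□□□
□□□□□□□□□
□□□□■□□□□
□□□<■□□□□
□□□□□□□□□
□□□□□□□□□
step 3: □□□□□□□□□
□□□□□□□□□
□□□□□□□□□
□□□□□□□□□
□□□^■□□□□
□□□■■□□□□
□□□□□□□□□
□□□□□□□□□
step 4: □□□□□□□□□
□□□□□□□□□
□□□□□□□□□
□□□□□□□□□
□□□■>□□□□
□□□■■□□□□
□□□□□□□□□
□□□□□□□□□
step 5: □□□□□□□□□
□□□□□□□□□
□□□□□□□□□
□□□□^□□□□
□□□■□□□□□
□□□■■□□□□
□□□□□□□□□
□□□□□□□□□
step 6: □□□□□□□□□
□□□□□□□□□
□□□□□□□□□
□□□□■>□□□
□□□■□□□□□
□□□■■□□□□
□□□□□□□□□
□□□□□□□□□
step 7: □□□□□□□□□
□□□□□□□□□
□□□□□□□□□
□□□□■■□□□
□□□■□v□□□
□□□■■□□□□
□□□□□□□□□
□□□□□□□□□
step 8: □□□□□□□□□
□□□□□□□□□
□□□□□□□□□
□□□□■■□□□
□□□■<■□□□
□□□■■□□□□
□□□□□□□□□
□□□□□□□□□
step 9: □□□□□□□□□
□□□□□□□□□
□□□□□□□□□
□□□□^■□□□
□□□■■■□□□
□□□■■□□□□
□□□□□□□□□
□□□□□□□□□
step 10: □□□□□□□□□
□□□□□□□□□
□□□□□□□□□
□□□<□■□□□
□□□■■■□□□
□□□■■□□□□
□□□□□□□□□
□□□□□□□□□
step 11: □□□□□□□□□
□□□□□□□□□
□□□^□□□□□
□□□■□■□□□
□□□■■■□□□
□□□■■□□□□
□□□□□□□□□
□□□□□□□□□
step 12: □□□□□□□□□
□□□□□□□□□
□□□■>□□□□
□□□■□■□□□
□□□■■■□□□
□□□■■□□□□
□□□□□□□□□
□□□□□□□□□
step 13: □□□□□□□□□
□□□□□□□□□
□□□■■□□□□
□□□■v■□□□
□□□■■■□□□
□□□■■□□□□
□□□□□□□□□
□□□□□□□□□
step 14: □□□□□□□□□
□□□□□□□□□
□□□■■□□□□
□□□<■■□□□
□□□■■■□□□
□□□■■□□□□
□□□□□□□□□
□□□□□□□□□
step 15: □□□□□□□□□
□□□□□□□□□
□□□■■□□□□
□□□□■■□□□
□□□v■■□□□
□□□■■□□□□
□□□□□□□□□
□□□□□□□□□
step 16: □□□□□□□□□
□□□□□□□□□
□□□■■□□□□
□□□□■■□□□
□□□□>■□□□
□□□■■□□□□
□□□□□□□□□
□□□□□□□□□
step 17: □□□□□□□□□
□□□□□□□□□
□□□■■□□□□
□□□□^■□□□
□□□□□■□□□
□□□■■□□□□
□□□□□□□□□
□□□□□□□□□
step 18: □□□□□□□□□
□□□□□□□□□
□□□■■□□□□
□□□<□■□□□
□□□□□■□□□
□□□■■□□□□
□□□□□□□□□
□□□□□□□□□
step 19: □□□□□□□□□
□□□□□□□□□
□□□^■□□□□
□□□■□■□□□
□□□□□■□□□
□□□■■□□□□
□□□□□□□□□
□□□□□□□□□
step 20: □□□□□□□□□
□□□□□□□□□
□□<□■□□□□
□□□■□■□□□
□□□□□■□□□
□□□■■□□□□
□□□□□□□□□
□□□□□□□□□
step 21: □□□□□□□□□
□□^□□□□□□
□□■□■□□□□
□□□■□■□□□
□□□□□■□□□
□□□■■□□□□
□□□□□□□□□
□□□□□□□□□
step 22: □□□□□□□□□
□□■>□□□□□
□□■□■□□□□
□□□■□■□□□
□□□□□■□□□
□□□■■□□□□
□□□□□□□□□
□□□□□□□□□
step 23: □□□□□□□□□
□□■■□□□□□
□□■v■□□□□
□□□■□■□□□
□□□□□■□□□
□□□■■□□□□
□□□□□□□□□
□□□□□□□□□
step 24: □□□□□□□□□
□□■■□□□□□
□□<■■□□□□
□□□■□■□□□
□□□□□■□□□
□□□■■□□□□
□□□□□□□□□
□□□□□□□□□
step 25: □□□□□□□□□
□□■■□□□□□
□□□■■□□□□
□□v■□■□□□
□□□□□■□□□
□□□■■□□□□
□□□□□□□□□
□□□□□□□□□
step 26: □□□□□□□□□
□□■■□□□□□
□□□■■□□□□
□<■■□■□□□
□□□□□■□□□
□□□■■□□□□
□□□□□□□□□
□□□□□□□□□
step 27: □□□□□□□□□
□□■■□□□□□
□^□■■□□□□
□■■■□■□□□
□□□□□■□□□
□□□■■□□□□
□□□□□□□□□
□□□□□□□□□
step 28: □□□□□□□□□
□□■■□□□□□
□■>■■□□□□
□■■■□■□□□
□□□□□■□□□
□□□■■□□□□
□□□□□□□□□
□□□□□□□□□
step 29: □□□□□□□□□
□□■■□□□□□
□■■■■□□□□
□■v■□■□□□
□□□□□■□□□
□□□■■□□□□
□□□□□□□□□
□□□□□□□□□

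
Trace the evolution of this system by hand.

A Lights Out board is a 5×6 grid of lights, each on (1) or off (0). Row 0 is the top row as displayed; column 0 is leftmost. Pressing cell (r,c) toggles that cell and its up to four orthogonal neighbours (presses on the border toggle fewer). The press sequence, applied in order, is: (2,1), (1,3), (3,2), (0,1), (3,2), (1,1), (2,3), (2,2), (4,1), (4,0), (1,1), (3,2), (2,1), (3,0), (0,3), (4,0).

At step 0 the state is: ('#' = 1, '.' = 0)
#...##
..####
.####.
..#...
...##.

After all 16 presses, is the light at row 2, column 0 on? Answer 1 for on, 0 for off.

1

t=0: #...##
..####
.####.
..#...
...##.
t=1: #...##
.#####
#..##.
.##...
...##.
t=2: #..###
.#...#
#...#.
.##...
...##.
t=3: #..###
.#...#
#.#.#.
...#..
..###.
t=4: .#####
.....#
#.#.#.
...#..
..###.
t=5: .#####
.....#
#...#.
.##...
...##.
t=6: ..####
###..#
##..#.
.##...
...##.
t=7: ..####
####.#
####..
.###..
...##.
t=8: ..####
##.#.#
#.....
.#.#..
...##.
t=9: ..####
##.#.#
#.....
...#..
#####.
t=10: ..####
##.#.#
#.....
#..#..
..###.
t=11: .#####
..##.#
##....
#..#..
..###.
t=12: .#####
..##.#
###...
###...
...##.
t=13: .#####
.###.#
......
#.#...
...##.
t=14: .#####
.###.#
#.....
.##...
#..##.
t=15: .#...#
.##..#
#.....
.##...
#..##.
t=16: .#...#
.##..#
#.....
###...
.#.##.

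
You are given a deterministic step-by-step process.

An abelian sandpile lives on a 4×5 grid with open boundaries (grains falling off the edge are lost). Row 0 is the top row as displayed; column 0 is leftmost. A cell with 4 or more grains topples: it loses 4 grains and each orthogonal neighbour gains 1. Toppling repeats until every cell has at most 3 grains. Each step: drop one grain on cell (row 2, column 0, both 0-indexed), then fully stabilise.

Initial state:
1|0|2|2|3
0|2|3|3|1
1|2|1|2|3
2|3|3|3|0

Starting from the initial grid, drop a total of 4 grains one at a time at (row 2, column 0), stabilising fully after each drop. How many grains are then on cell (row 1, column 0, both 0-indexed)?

1

[0] 1|0|2|2|3
0|2|3|3|1
1|2|1|2|3
2|3|3|3|0
[1] 1|0|2|2|3
0|2|3|3|1
2|2|1|2|3
2|3|3|3|0
[2] 1|0|2|2|3
0|2|3|3|1
3|2|1|2|3
2|3|3|3|0
[3] 1|0|2|2|3
1|2|3|3|1
0|3|1|2|3
3|3|3|3|0
[4] 1|0|2|2|3
1|2|3|3|1
1|3|1|2|3
3|3|3|3|0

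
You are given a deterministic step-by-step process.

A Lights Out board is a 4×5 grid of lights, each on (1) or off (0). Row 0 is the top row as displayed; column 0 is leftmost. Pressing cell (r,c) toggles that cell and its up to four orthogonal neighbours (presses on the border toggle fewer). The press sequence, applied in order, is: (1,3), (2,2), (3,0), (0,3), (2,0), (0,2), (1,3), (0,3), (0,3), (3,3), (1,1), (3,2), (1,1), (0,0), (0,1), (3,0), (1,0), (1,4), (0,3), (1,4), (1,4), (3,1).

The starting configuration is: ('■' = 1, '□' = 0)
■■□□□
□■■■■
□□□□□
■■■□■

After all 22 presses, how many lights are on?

10

[0] ■■□□□
□■■■■
□□□□□
■■■□■
[1] ■■□■□
□■□□□
□□□■□
■■■□■
[2] ■■□■□
□■■□□
□■■□□
■■□□■
[3] ■■□■□
□■■□□
■■■□□
□□□□■
[4] ■■■□■
□■■■□
■■■□□
□□□□■
[5] ■■■□■
■■■■□
□□■□□
■□□□■
[6] ■□□■■
■■□■□
□□■□□
■□□□■
[7] ■□□□■
■■■□■
□□■■□
■□□□■
[8] ■□■■□
■■■■■
□□■■□
■□□□■
[9] ■□□□■
■■■□■
□□■■□
■□□□■
[10] ■□□□■
■■■□■
□□■□□
■□■■□
[11] ■■□□■
□□□□■
□■■□□
■□■■□
[12] ■■□□■
□□□□■
□■□□□
■■□□□
[13] ■□□□■
■■■□■
□□□□□
■■□□□
[14] □■□□■
□■■□■
□□□□□
■■□□□
[15] ■□■□■
□□■□■
□□□□□
■■□□□
[16] ■□■□■
□□■□■
■□□□□
□□□□□
[17] □□■□■
■■■□■
□□□□□
□□□□□
[18] □□■□□
■■■■□
□□□□■
□□□□□
[19] □□□■■
■■■□□
□□□□■
□□□□□
[20] □□□■□
■■■■■
□□□□□
□□□□□
[21] □□□■■
■■■□□
□□□□■
□□□□□
[22] □□□■■
■■■□□
□■□□■
■■■□□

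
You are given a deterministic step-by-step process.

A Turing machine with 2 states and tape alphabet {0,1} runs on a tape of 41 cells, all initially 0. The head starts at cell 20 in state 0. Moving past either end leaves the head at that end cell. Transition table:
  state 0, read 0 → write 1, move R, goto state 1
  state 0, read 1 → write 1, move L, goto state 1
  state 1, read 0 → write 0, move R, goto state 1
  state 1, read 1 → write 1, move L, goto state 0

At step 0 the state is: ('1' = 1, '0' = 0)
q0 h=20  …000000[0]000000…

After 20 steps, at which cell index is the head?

t=0: q0 h=20  …000000[0]000000…
t=1: q1 h=21  …000001[0]000000…
t=2: q1 h=22  …000010[0]000000…
t=3: q1 h=23  …000100[0]000000…
t=4: q1 h=24  …001000[0]000000…
t=5: q1 h=25  …010000[0]000000…
t=6: q1 h=26  …100000[0]000000…
t=7: q1 h=27  …000000[0]000000…
t=8: q1 h=28  …000000[0]000000…
t=9: q1 h=29  …000000[0]000000…
t=10: q1 h=30  …000000[0]000000…
t=11: q1 h=31  …000000[0]000000…
t=12: q1 h=32  …000000[0]000000…
t=13: q1 h=33  …000000[0]000000…
t=14: q1 h=34  …000000[0]000000|
t=15: q1 h=35  …000000[0]00000|
t=16: q1 h=36  …000000[0]0000|
t=17: q1 h=37  …000000[0]000|
t=18: q1 h=38  …000000[0]00|
t=19: q1 h=39  …000000[0]0|
t=20: q1 h=40  …000000[0]|

40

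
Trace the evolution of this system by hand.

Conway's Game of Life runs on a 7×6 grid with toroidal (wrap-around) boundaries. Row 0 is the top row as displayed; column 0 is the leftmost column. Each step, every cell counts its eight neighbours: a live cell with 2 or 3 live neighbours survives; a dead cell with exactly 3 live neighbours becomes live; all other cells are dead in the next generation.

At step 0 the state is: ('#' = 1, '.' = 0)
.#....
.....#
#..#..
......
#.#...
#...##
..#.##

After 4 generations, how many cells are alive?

15

step 0: .#....
.....#
#..#..
......
#.#...
#...##
..#.##
step 1: #...##
#.....
......
.#....
##....
#...#.
.#.##.
step 2: ##.##.
#.....
......
##....
##...#
#.###.
.#.#..
step 3: ##.###
##...#
##....
.#...#
...##.
...##.
......
step 4: .##.#.
......
..#...
.##.##
..##.#
...##.
#.#...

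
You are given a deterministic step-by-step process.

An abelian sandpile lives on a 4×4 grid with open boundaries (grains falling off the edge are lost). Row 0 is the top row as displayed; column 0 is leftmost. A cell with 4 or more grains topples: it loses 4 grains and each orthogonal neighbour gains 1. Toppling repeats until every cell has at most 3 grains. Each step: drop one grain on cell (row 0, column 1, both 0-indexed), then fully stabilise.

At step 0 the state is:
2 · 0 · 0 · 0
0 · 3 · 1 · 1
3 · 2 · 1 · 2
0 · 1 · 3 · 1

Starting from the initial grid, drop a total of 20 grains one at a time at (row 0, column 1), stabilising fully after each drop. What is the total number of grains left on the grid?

27

[0] 2 · 0 · 0 · 0
0 · 3 · 1 · 1
3 · 2 · 1 · 2
0 · 1 · 3 · 1
[1] 2 · 1 · 0 · 0
0 · 3 · 1 · 1
3 · 2 · 1 · 2
0 · 1 · 3 · 1
[2] 2 · 2 · 0 · 0
0 · 3 · 1 · 1
3 · 2 · 1 · 2
0 · 1 · 3 · 1
[3] 2 · 3 · 0 · 0
0 · 3 · 1 · 1
3 · 2 · 1 · 2
0 · 1 · 3 · 1
[4] 3 · 1 · 1 · 0
1 · 0 · 2 · 1
3 · 3 · 1 · 2
0 · 1 · 3 · 1
[5] 3 · 2 · 1 · 0
1 · 0 · 2 · 1
3 · 3 · 1 · 2
0 · 1 · 3 · 1
[6] 3 · 3 · 1 · 0
1 · 0 · 2 · 1
3 · 3 · 1 · 2
0 · 1 · 3 · 1
[7] 0 · 1 · 2 · 0
2 · 1 · 2 · 1
3 · 3 · 1 · 2
0 · 1 · 3 · 1
[8] 0 · 2 · 2 · 0
2 · 1 · 2 · 1
3 · 3 · 1 · 2
0 · 1 · 3 · 1
[9] 0 · 3 · 2 · 0
2 · 1 · 2 · 1
3 · 3 · 1 · 2
0 · 1 · 3 · 1
[10] 1 · 0 · 3 · 0
2 · 2 · 2 · 1
3 · 3 · 1 · 2
0 · 1 · 3 · 1
[11] 1 · 1 · 3 · 0
2 · 2 · 2 · 1
3 · 3 · 1 · 2
0 · 1 · 3 · 1
[12] 1 · 2 · 3 · 0
2 · 2 · 2 · 1
3 · 3 · 1 · 2
0 · 1 · 3 · 1
[13] 1 · 3 · 3 · 0
2 · 2 · 2 · 1
3 · 3 · 1 · 2
0 · 1 · 3 · 1
[14] 2 · 1 · 0 · 1
2 · 3 · 3 · 1
3 · 3 · 1 · 2
0 · 1 · 3 · 1
[15] 2 · 2 · 0 · 1
2 · 3 · 3 · 1
3 · 3 · 1 · 2
0 · 1 · 3 · 1
[16] 2 · 3 · 0 · 1
2 · 3 · 3 · 1
3 · 3 · 1 · 2
0 · 1 · 3 · 1
[17] 0 · 2 · 2 · 1
1 · 3 · 0 · 2
1 · 1 · 3 · 2
1 · 2 · 3 · 1
[18] 0 · 3 · 2 · 1
1 · 3 · 0 · 2
1 · 1 · 3 · 2
1 · 2 · 3 · 1
[19] 1 · 1 · 3 · 1
2 · 0 · 1 · 2
1 · 2 · 3 · 2
1 · 2 · 3 · 1
[20] 1 · 2 · 3 · 1
2 · 0 · 1 · 2
1 · 2 · 3 · 2
1 · 2 · 3 · 1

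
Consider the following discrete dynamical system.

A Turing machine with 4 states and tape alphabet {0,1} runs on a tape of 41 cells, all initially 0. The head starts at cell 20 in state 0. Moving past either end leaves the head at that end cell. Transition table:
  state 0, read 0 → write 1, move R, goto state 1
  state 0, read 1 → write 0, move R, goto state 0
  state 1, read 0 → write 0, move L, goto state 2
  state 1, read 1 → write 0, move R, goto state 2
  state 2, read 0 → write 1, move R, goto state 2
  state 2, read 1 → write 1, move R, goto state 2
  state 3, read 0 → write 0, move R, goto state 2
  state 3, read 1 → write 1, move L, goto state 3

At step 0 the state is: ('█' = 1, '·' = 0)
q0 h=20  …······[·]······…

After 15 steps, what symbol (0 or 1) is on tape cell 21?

1

[0] q0 h=20  …······[·]······…
[1] q1 h=21  …·····█[·]······…
[2] q2 h=20  …······[█]······…
[3] q2 h=21  …·····█[·]······…
[4] q2 h=22  …····██[·]······…
[5] q2 h=23  …···███[·]······…
[6] q2 h=24  …··████[·]······…
[7] q2 h=25  …·█████[·]······…
[8] q2 h=26  …██████[·]······…
[9] q2 h=27  …██████[·]······…
[10] q2 h=28  …██████[·]······…
[11] q2 h=29  …██████[·]······…
[12] q2 h=30  …██████[·]······…
[13] q2 h=31  …██████[·]······…
[14] q2 h=32  …██████[·]······…
[15] q2 h=33  …██████[·]······…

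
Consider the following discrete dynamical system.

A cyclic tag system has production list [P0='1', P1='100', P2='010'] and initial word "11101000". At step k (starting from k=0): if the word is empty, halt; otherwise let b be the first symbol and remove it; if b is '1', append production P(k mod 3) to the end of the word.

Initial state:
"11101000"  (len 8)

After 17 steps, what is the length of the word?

9

0) "11101000"  (len 8)
1) "11010001"  (len 8)
2) "1010001100"  (len 10)
3) "010001100010"  (len 12)
4) "10001100010"  (len 11)
5) "0001100010100"  (len 13)
6) "001100010100"  (len 12)
7) "01100010100"  (len 11)
8) "1100010100"  (len 10)
9) "100010100010"  (len 12)
10) "000101000101"  (len 12)
11) "00101000101"  (len 11)
12) "0101000101"  (len 10)
13) "101000101"  (len 9)
14) "01000101100"  (len 11)
15) "1000101100"  (len 10)
16) "0001011001"  (len 10)
17) "001011001"  (len 9)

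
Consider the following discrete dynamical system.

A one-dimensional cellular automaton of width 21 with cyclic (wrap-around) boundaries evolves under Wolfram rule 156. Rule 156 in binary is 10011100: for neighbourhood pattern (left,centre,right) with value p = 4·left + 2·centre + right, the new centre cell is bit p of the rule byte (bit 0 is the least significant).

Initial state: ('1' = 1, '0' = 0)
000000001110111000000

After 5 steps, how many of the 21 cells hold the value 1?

7

gen 0: 000000001110111000000
gen 1: 000000001100110100000
gen 2: 000000001010100110000
gen 3: 000000001010110101000
gen 4: 000000001010100101100
gen 5: 000000001010110101010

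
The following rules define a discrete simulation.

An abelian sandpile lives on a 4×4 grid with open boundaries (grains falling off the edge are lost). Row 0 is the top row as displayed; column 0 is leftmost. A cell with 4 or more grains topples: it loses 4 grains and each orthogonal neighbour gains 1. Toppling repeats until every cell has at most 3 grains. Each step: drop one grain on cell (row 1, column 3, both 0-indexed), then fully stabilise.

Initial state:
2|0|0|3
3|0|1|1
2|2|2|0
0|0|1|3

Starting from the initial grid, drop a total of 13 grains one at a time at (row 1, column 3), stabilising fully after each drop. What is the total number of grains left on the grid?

24

[0] 2|0|0|3
3|0|1|1
2|2|2|0
0|0|1|3
[1] 2|0|0|3
3|0|1|2
2|2|2|0
0|0|1|3
[2] 2|0|0|3
3|0|1|3
2|2|2|0
0|0|1|3
[3] 2|0|1|0
3|0|2|1
2|2|2|1
0|0|1|3
[4] 2|0|1|0
3|0|2|2
2|2|2|1
0|0|1|3
[5] 2|0|1|0
3|0|2|3
2|2|2|1
0|0|1|3
[6] 2|0|1|1
3|0|3|0
2|2|2|2
0|0|1|3
[7] 2|0|1|1
3|0|3|1
2|2|2|2
0|0|1|3
[8] 2|0|1|1
3|0|3|2
2|2|2|2
0|0|1|3
[9] 2|0|1|1
3|0|3|3
2|2|2|2
0|0|1|3
[10] 2|0|2|2
3|1|0|1
2|2|3|3
0|0|1|3
[11] 2|0|2|2
3|1|0|2
2|2|3|3
0|0|1|3
[12] 2|0|2|2
3|1|0|3
2|2|3|3
0|0|1|3
[13] 2|0|2|3
3|1|2|1
2|3|0|2
0|0|3|0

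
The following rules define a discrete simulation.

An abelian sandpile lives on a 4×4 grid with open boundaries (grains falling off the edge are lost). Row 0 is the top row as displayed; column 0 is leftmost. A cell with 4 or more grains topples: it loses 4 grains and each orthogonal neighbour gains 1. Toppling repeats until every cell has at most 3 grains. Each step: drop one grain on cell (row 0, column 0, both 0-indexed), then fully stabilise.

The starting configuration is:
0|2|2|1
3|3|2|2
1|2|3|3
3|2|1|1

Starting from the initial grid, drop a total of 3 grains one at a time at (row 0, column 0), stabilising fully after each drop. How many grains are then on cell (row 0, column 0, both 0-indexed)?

3

[0] 0|2|2|1
3|3|2|2
1|2|3|3
3|2|1|1
[1] 1|2|2|1
3|3|2|2
1|2|3|3
3|2|1|1
[2] 2|2|2|1
3|3|2|2
1|2|3|3
3|2|1|1
[3] 3|2|2|1
3|3|2|2
1|2|3|3
3|2|1|1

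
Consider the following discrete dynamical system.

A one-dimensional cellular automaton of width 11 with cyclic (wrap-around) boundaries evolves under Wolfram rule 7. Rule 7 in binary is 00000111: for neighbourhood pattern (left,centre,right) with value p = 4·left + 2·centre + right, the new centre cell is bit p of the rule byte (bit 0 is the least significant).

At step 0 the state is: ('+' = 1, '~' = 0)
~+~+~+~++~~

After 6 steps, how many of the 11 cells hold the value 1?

5

0) ~+~+~+~++~~
1) ++~+~+~~~~+
2) ~~~+~+~+++~
3) ++++~+~~~~~
4) ~~~~~+~++++
5) ~+++++~~~~~
6) +~~~~~~++++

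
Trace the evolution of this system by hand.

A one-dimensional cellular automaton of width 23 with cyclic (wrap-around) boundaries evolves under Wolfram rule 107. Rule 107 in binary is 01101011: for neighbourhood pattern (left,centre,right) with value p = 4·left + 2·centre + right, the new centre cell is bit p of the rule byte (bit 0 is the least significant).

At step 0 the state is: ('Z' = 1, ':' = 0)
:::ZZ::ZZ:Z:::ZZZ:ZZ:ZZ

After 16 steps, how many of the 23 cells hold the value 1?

11

[0] :::ZZ::ZZ:Z:::ZZZ:ZZ:ZZ
[1] :ZZZZ:ZZZZ::ZZZ:ZZZZZZZ
[2] ZZ::ZZZ::Z:ZZ:ZZZ:::::Z
[3] :Z:ZZ:Z:Z:ZZZZZ:Z:ZZZZZ
[4] Z:ZZZZ:Z:ZZ:::ZZ:ZZ:::Z
[5] ZZZ::ZZ:ZZZ:ZZZZZZZ:ZZZ
[6] ::Z:ZZZZZ:ZZZ:::::ZZZ::
[7] ZZ:ZZ:::ZZZ:Z:ZZZZZ:Z:Z
[8] :ZZZZ:ZZZ:ZZ:ZZ:::ZZ:ZZ
[9] ZZ::ZZZ:ZZZZZZZ:ZZZZZZZ
[10] :Z:ZZ:ZZZ:::::ZZZ::::::
[11] Z:ZZZZZ:Z:ZZZZZ:Z:ZZZZZ
[12] ZZZ:::ZZ:ZZ:::ZZ:ZZ::::
[13] Z:Z:ZZZZZZZ:ZZZZZZZ:ZZZ
[14] ZZ:ZZ:::::ZZZ:::::ZZZ::
[15] ZZZZZ:ZZZZZ:Z:ZZZZZ:Z:Z
[16] ::::ZZZ:::ZZ:ZZ:::ZZ:ZZ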